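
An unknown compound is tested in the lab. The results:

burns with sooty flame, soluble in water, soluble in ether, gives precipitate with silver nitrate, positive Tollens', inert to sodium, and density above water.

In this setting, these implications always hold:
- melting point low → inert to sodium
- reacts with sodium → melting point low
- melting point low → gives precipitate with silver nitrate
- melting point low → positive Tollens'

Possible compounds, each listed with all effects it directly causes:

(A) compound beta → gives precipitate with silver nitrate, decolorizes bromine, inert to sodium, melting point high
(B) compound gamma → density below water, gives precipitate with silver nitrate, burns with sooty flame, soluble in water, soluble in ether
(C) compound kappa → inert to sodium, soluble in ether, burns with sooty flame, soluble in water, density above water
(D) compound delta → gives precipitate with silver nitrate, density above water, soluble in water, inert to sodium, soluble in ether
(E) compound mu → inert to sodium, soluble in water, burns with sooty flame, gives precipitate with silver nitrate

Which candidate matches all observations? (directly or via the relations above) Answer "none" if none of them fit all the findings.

Per-candidate check:
(A) compound beta — burns with sooty flame NO; soluble in water NO; soluble in ether NO; gives precipitate with silver nitrate yes; positive Tollens' NO; inert to sodium yes; density above water NO
(B) compound gamma — fails on positive Tollens', inert to sodium, density above water (predicts density below water, not density above water)
(C) compound kappa — does not account for gives precipitate with silver nitrate, positive Tollens'
(D) compound delta — does not account for burns with sooty flame, positive Tollens'
(E) compound mu — does not account for soluble in ether, positive Tollens', density above water
Every candidate fails on at least one observation.

none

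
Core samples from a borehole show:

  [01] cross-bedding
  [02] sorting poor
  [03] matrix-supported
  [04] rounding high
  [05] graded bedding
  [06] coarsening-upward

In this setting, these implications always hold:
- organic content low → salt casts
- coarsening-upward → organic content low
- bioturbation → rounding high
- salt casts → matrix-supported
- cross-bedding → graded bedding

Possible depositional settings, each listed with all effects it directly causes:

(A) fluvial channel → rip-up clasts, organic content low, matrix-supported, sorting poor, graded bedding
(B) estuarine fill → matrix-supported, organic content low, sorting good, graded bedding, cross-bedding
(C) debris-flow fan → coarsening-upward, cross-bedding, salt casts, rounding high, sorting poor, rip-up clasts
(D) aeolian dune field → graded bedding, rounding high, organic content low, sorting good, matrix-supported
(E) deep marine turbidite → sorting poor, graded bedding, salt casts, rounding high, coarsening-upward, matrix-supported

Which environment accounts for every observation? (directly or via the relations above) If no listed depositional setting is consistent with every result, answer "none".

Per-candidate check:
(A) fluvial channel — cross-bedding miss; sorting poor match; matrix-supported match; rounding high miss; graded bedding match; coarsening-upward miss
(B) estuarine fill — fails on sorting poor, rounding high, coarsening-upward (predicts sorting good, not sorting poor)
(C) debris-flow fan — accounts for every observation (matrix-supported via salt casts → matrix-supported)
(D) aeolian dune field — fails on cross-bedding, sorting poor, coarsening-upward (predicts sorting good, not sorting poor)
(E) deep marine turbidite — does not account for cross-bedding
Only (C) is consistent with every observation.

C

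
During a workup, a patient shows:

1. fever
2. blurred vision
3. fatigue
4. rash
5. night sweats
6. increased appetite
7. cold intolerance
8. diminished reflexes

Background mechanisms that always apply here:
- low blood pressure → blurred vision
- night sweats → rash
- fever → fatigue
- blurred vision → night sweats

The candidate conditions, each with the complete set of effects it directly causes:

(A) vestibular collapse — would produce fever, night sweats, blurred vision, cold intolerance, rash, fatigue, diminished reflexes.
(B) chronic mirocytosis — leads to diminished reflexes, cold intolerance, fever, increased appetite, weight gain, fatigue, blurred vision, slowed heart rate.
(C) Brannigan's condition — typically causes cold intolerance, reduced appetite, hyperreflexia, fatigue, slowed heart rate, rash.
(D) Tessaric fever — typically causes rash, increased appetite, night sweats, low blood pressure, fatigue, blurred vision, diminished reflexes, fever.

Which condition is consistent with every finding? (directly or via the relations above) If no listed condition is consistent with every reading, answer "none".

B

For each candidate, compare predicted effects to what was observed:
(A) vestibular collapse — fever ✓; blurred vision ✓; fatigue ✓; rash ✓; night sweats ✓; increased appetite ✗; cold intolerance ✓; diminished reflexes ✓
(B) chronic mirocytosis — fever ✓; blurred vision ✓; fatigue ✓; rash ✓ (by blurred vision → night sweats → rash); night sweats ✓ (by blurred vision → night sweats); increased appetite ✓; cold intolerance ✓; diminished reflexes ✓
(C) Brannigan's condition — fever ✗; blurred vision ✗; fatigue ✓; rash ✓; night sweats ✗; increased appetite ✗; cold intolerance ✓; diminished reflexes ✗
(D) Tessaric fever — does not account for cold intolerance
(B) alone accounts for all the evidence.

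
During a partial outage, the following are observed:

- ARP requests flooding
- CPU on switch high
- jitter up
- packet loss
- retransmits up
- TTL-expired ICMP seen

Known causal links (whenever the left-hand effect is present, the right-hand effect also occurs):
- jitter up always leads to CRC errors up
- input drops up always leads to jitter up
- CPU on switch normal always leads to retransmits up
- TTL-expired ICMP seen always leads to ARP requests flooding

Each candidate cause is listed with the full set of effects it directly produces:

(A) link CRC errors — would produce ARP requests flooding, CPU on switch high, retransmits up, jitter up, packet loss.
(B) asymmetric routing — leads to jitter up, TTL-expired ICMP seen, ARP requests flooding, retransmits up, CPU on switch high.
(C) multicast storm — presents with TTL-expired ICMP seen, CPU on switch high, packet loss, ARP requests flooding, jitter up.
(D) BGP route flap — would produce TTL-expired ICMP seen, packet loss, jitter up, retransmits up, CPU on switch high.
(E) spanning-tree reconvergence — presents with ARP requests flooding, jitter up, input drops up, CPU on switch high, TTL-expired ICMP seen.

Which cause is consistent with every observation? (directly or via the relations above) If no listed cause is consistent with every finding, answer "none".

For each candidate, compare predicted effects to what was observed:
(A) link CRC errors — does not account for TTL-expired ICMP seen
(B) asymmetric routing — does not account for packet loss
(C) multicast storm — does not account for retransmits up
(D) BGP route flap — accounts for every observation (ARP requests flooding via TTL-expired ICMP seen → ARP requests flooding)
(E) spanning-tree reconvergence — ARP requests flooding yes; CPU on switch high yes; jitter up yes; packet loss NO; retransmits up NO; TTL-expired ICMP seen yes
Only (D) is consistent with every observation.

D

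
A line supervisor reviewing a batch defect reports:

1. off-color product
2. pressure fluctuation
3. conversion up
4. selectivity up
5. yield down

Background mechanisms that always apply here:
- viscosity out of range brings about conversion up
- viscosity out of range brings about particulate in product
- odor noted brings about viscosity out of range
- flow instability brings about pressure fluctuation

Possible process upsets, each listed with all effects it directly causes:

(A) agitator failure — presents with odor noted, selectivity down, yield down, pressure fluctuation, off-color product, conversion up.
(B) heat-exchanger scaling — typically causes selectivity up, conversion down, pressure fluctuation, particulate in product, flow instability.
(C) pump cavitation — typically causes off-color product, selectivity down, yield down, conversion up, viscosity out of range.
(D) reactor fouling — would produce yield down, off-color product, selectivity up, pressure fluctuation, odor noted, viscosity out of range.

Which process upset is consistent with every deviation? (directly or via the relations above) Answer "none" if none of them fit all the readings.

D

Testing each hypothesis:
(A) agitator failure — fails on selectivity up (predicts selectivity down, not selectivity up)
(B) heat-exchanger scaling — off-color product -; pressure fluctuation +; conversion up -; selectivity up +; yield down -
(C) pump cavitation — fails on pressure fluctuation, selectivity up (predicts selectivity down, not selectivity up)
(D) reactor fouling — off-color product +; pressure fluctuation +; conversion up + (via viscosity out of range → conversion up); selectivity up +; yield down +
(D) is the only candidate with no mismatches.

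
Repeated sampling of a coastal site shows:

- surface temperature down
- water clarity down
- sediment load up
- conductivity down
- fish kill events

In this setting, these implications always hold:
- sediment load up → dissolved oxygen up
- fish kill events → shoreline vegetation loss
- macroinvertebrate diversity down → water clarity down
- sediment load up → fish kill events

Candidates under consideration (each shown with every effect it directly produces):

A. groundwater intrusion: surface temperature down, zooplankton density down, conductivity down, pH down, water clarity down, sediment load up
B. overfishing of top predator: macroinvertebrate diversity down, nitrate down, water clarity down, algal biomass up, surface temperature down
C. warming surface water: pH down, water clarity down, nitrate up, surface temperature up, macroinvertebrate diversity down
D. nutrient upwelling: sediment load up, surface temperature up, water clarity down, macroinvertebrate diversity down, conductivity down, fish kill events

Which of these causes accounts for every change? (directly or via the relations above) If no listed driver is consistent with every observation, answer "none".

A

Per-candidate check:
(A) groundwater intrusion — surface temperature down yes; water clarity down yes; sediment load up yes; conductivity down yes; fish kill events yes (via sediment load up → fish kill events)
(B) overfishing of top predator — does not account for sediment load up, conductivity down, fish kill events
(C) warming surface water — surface temperature down NO; water clarity down yes; sediment load up NO; conductivity down NO; fish kill events NO
(D) nutrient upwelling — fails on surface temperature down (predicts surface temperature up, not surface temperature down)
Only (A) is consistent with every observation.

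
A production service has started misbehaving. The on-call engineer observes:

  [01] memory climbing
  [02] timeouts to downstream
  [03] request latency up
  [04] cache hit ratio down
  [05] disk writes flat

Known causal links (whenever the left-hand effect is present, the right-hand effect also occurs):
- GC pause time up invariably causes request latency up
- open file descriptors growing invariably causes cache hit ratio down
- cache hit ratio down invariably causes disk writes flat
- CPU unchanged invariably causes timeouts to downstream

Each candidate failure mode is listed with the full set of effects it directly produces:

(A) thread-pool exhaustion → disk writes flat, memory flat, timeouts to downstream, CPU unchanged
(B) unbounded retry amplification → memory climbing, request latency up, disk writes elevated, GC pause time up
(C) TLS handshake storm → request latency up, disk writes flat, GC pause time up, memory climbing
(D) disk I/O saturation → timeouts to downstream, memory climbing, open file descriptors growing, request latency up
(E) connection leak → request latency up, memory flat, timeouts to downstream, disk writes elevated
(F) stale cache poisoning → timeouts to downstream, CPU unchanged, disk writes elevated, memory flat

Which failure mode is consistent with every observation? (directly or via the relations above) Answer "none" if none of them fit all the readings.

D

Checking each candidate against the observations:
(A) thread-pool exhaustion — fails on memory climbing, request latency up, cache hit ratio down (predicts memory flat, not memory climbing)
(B) unbounded retry amplification — memory climbing match; timeouts to downstream miss; request latency up match; cache hit ratio down miss; disk writes flat miss
(C) TLS handshake storm — memory climbing match; timeouts to downstream miss; request latency up match; cache hit ratio down miss; disk writes flat match
(D) disk I/O saturation — accounts for every observation (cache hit ratio down via open file descriptors growing → cache hit ratio down)
(E) connection leak — memory climbing miss; timeouts to downstream match; request latency up match; cache hit ratio down miss; disk writes flat miss
(F) stale cache poisoning — memory climbing miss; timeouts to downstream match; request latency up miss; cache hit ratio down miss; disk writes flat miss
(D) is the only candidate with no mismatches.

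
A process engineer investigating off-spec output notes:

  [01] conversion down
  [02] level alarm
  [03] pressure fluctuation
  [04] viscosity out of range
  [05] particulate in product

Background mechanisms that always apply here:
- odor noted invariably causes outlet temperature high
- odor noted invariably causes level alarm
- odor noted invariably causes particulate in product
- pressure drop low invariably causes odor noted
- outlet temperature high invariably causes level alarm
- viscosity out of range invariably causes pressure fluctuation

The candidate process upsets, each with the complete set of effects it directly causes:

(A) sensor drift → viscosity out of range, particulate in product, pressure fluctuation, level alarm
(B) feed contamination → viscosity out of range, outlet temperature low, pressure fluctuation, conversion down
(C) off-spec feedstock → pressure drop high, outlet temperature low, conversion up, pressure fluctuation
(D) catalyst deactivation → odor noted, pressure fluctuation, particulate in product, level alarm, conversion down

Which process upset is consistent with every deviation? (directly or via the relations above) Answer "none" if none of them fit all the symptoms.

Testing each hypothesis:
(A) sensor drift — does not account for conversion down
(B) feed contamination — does not account for level alarm, particulate in product
(C) off-spec feedstock — conversion down miss; level alarm miss; pressure fluctuation match; viscosity out of range miss; particulate in product miss
(D) catalyst deactivation — conversion down match; level alarm match; pressure fluctuation match; viscosity out of range miss; particulate in product match
None of the listed candidates fits everything.

none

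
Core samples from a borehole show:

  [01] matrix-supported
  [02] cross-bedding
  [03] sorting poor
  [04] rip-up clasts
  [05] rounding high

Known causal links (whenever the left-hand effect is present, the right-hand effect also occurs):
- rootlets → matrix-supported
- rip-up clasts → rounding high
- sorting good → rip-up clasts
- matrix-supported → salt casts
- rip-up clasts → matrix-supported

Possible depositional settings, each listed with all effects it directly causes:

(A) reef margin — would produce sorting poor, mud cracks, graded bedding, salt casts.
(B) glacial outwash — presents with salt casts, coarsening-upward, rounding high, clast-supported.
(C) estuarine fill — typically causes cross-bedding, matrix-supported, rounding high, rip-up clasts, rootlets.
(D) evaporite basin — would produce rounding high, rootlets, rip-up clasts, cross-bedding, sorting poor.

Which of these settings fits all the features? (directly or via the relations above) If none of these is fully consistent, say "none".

D

Checking each candidate against the observations:
(A) reef margin — does not account for matrix-supported, cross-bedding, rip-up clasts, rounding high
(B) glacial outwash — matrix-supported -; cross-bedding -; sorting poor -; rip-up clasts -; rounding high +
(C) estuarine fill — does not account for sorting poor
(D) evaporite basin — matrix-supported + (by rootlets → matrix-supported); cross-bedding +; sorting poor +; rip-up clasts +; rounding high +
(D) is the only candidate with no mismatches.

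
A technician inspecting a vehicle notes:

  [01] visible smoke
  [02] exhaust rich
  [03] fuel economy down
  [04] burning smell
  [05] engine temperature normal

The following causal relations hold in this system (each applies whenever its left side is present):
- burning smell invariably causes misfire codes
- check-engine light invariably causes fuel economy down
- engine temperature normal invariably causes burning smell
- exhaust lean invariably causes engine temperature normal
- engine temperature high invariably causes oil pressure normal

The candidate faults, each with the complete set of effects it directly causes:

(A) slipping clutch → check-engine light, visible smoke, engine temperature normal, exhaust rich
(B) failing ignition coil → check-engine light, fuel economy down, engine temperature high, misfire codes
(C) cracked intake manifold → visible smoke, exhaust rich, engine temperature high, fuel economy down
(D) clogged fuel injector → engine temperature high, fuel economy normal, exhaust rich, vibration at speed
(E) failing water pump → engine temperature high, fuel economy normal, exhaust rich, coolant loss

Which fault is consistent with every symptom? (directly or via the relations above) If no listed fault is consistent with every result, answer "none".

Testing each hypothesis:
(A) slipping clutch — accounts for every observation (fuel economy down through check-engine light → fuel economy down)
(B) failing ignition coil — fails on visible smoke, exhaust rich, burning smell, engine temperature normal (predicts engine temperature high, not engine temperature normal)
(C) cracked intake manifold — fails on burning smell, engine temperature normal (predicts engine temperature high, not engine temperature normal)
(D) clogged fuel injector — visible smoke -; exhaust rich +; fuel economy down -; burning smell -; engine temperature normal -
(E) failing water pump — fails on visible smoke, fuel economy down, burning smell, engine temperature normal (predicts fuel economy normal, not fuel economy down; predicts engine temperature high, not engine temperature normal)
(A) is the only candidate with no mismatches.

A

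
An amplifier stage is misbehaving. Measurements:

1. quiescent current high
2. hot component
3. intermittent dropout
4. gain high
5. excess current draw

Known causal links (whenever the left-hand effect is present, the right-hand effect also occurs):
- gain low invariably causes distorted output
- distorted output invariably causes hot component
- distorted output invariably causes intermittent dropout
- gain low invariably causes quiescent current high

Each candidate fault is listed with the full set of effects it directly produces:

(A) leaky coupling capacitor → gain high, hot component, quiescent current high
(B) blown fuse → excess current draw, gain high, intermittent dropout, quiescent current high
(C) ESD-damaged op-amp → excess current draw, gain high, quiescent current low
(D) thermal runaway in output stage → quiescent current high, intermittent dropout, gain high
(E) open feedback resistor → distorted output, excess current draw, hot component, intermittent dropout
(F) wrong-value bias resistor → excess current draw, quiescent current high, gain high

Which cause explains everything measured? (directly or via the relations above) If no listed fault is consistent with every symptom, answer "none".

none

Testing each hypothesis:
(A) leaky coupling capacitor — quiescent current high yes; hot component yes; intermittent dropout NO; gain high yes; excess current draw NO
(B) blown fuse — does not account for hot component
(C) ESD-damaged op-amp — quiescent current high NO; hot component NO; intermittent dropout NO; gain high yes; excess current draw yes
(D) thermal runaway in output stage — quiescent current high yes; hot component NO; intermittent dropout yes; gain high yes; excess current draw NO
(E) open feedback resistor — does not account for quiescent current high, gain high
(F) wrong-value bias resistor — quiescent current high yes; hot component NO; intermittent dropout NO; gain high yes; excess current draw yes
None of the listed candidates fits everything.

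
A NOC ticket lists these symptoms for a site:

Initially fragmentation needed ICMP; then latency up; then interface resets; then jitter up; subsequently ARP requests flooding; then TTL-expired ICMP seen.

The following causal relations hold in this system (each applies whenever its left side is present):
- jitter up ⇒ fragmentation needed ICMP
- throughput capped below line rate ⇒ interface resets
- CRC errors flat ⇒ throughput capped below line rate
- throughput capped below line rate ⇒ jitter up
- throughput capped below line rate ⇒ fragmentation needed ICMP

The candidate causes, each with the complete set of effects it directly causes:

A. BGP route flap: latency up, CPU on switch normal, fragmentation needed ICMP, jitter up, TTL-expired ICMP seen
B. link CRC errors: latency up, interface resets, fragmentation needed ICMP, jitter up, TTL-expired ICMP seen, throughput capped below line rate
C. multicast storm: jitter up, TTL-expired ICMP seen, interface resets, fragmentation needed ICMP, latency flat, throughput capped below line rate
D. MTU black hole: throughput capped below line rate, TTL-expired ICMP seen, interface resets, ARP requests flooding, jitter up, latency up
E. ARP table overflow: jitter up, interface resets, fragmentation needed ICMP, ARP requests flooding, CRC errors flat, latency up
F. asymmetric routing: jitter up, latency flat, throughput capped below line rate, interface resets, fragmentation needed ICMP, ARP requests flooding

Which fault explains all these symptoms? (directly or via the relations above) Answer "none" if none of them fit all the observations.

Testing each hypothesis:
(A) BGP route flap — does not account for interface resets, ARP requests flooding
(B) link CRC errors — does not account for ARP requests flooding
(C) multicast storm — fails on latency up, ARP requests flooding (predicts latency flat, not latency up)
(D) MTU black hole — fragmentation needed ICMP + (by jitter up → fragmentation needed ICMP); latency up +; interface resets +; jitter up +; ARP requests flooding +; TTL-expired ICMP seen +
(E) ARP table overflow — does not account for TTL-expired ICMP seen
(F) asymmetric routing — fragmentation needed ICMP +; latency up -; interface resets +; jitter up +; ARP requests flooding +; TTL-expired ICMP seen -
(D) alone accounts for all the evidence.

D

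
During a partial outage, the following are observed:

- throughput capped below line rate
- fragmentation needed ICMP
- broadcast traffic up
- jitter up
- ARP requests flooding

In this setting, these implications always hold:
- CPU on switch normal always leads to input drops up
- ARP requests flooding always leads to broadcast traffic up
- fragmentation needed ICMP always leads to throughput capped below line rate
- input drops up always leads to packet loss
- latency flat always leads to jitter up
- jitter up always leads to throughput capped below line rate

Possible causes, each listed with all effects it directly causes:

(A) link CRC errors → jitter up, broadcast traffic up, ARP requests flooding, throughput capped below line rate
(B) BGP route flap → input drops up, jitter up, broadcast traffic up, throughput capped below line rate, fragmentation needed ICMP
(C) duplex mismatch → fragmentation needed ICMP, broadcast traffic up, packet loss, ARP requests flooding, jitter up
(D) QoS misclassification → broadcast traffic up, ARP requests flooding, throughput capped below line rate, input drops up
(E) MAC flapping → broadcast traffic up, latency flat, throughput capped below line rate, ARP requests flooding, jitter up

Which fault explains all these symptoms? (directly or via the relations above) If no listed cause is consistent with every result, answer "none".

C

Checking each candidate against the observations:
(A) link CRC errors — throughput capped below line rate match; fragmentation needed ICMP miss; broadcast traffic up match; jitter up match; ARP requests flooding match
(B) BGP route flap — does not account for ARP requests flooding
(C) duplex mismatch — accounts for every observation (throughput capped below line rate through fragmentation needed ICMP → throughput capped below line rate)
(D) QoS misclassification — throughput capped below line rate match; fragmentation needed ICMP miss; broadcast traffic up match; jitter up miss; ARP requests flooding match
(E) MAC flapping — throughput capped below line rate match; fragmentation needed ICMP miss; broadcast traffic up match; jitter up match; ARP requests flooding match
Only (C) is consistent with every observation.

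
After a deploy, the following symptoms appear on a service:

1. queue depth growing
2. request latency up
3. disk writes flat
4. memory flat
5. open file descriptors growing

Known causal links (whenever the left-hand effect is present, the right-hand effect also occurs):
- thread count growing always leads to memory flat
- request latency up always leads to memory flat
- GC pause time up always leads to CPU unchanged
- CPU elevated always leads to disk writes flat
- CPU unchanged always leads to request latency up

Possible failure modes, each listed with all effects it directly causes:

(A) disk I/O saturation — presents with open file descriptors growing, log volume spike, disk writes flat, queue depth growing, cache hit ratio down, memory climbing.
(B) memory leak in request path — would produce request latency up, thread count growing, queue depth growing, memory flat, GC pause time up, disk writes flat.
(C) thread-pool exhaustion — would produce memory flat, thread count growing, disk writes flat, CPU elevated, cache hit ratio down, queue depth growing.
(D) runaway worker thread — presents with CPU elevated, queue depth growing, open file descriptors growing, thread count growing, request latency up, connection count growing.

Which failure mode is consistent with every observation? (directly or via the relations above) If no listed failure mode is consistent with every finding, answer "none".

Testing each hypothesis:
(A) disk I/O saturation — fails on request latency up, memory flat (predicts memory climbing, not memory flat)
(B) memory leak in request path — does not account for open file descriptors growing
(C) thread-pool exhaustion — queue depth growing +; request latency up -; disk writes flat +; memory flat +; open file descriptors growing -
(D) runaway worker thread — accounts for every observation (disk writes flat by CPU elevated → disk writes flat)
Only (D) is consistent with every observation.

D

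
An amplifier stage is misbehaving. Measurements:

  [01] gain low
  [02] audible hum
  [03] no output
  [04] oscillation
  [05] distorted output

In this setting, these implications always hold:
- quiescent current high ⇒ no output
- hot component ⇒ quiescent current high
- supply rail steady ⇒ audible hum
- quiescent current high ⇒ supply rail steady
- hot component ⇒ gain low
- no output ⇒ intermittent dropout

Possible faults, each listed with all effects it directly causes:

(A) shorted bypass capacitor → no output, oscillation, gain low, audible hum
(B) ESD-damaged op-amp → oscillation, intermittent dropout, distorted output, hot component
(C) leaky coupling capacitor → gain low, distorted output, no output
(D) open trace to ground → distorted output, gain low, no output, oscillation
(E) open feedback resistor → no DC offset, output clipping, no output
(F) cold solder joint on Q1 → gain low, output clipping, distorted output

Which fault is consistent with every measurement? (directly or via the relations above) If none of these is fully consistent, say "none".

B

For each candidate, compare predicted effects to what was observed:
(A) shorted bypass capacitor — does not account for distorted output
(B) ESD-damaged op-amp — gain low match (via hot component → gain low); audible hum match (via hot component → quiescent current high → supply rail steady → audible hum); no output match (via hot component → quiescent current high → no output); oscillation match; distorted output match
(C) leaky coupling capacitor — gain low match; audible hum miss; no output match; oscillation miss; distorted output match
(D) open trace to ground — gain low match; audible hum miss; no output match; oscillation match; distorted output match
(E) open feedback resistor — gain low miss; audible hum miss; no output match; oscillation miss; distorted output miss
(F) cold solder joint on Q1 — does not account for audible hum, no output, oscillation
(B) is the only candidate with no mismatches.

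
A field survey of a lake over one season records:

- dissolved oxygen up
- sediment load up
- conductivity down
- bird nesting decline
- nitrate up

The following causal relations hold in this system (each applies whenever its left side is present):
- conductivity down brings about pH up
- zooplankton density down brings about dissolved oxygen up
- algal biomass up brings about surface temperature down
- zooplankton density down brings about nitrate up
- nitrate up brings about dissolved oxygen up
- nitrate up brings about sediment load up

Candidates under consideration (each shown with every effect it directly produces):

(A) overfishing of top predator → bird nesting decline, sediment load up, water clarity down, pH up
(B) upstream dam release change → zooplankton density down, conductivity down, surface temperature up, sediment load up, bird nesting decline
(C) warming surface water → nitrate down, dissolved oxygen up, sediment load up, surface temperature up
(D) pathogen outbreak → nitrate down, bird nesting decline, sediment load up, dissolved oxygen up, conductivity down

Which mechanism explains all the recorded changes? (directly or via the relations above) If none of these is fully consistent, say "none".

B

Per-candidate check:
(A) overfishing of top predator — dissolved oxygen up NO; sediment load up yes; conductivity down NO; bird nesting decline yes; nitrate up NO
(B) upstream dam release change — dissolved oxygen up yes (through zooplankton density down → dissolved oxygen up); sediment load up yes; conductivity down yes; bird nesting decline yes; nitrate up yes (through zooplankton density down → nitrate up)
(C) warming surface water — dissolved oxygen up yes; sediment load up yes; conductivity down NO; bird nesting decline NO; nitrate up NO
(D) pathogen outbreak — dissolved oxygen up yes; sediment load up yes; conductivity down yes; bird nesting decline yes; nitrate up NO
(B) is the only candidate with no mismatches.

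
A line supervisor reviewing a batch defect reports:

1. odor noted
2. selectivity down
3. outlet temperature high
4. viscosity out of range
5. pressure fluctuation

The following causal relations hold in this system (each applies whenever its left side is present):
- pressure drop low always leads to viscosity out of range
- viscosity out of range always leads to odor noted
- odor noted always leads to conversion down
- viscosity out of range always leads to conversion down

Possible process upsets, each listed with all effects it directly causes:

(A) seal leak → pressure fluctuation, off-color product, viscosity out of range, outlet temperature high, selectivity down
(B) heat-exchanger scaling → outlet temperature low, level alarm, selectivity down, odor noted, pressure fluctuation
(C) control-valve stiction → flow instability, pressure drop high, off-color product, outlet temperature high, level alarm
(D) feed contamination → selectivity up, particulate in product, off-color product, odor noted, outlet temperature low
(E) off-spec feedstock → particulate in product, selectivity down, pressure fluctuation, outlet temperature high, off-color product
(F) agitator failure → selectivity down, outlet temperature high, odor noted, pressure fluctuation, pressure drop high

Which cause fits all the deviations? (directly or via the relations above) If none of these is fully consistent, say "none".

A

Checking each candidate against the observations:
(A) seal leak — odor noted match (through viscosity out of range → odor noted); selectivity down match; outlet temperature high match; viscosity out of range match; pressure fluctuation match
(B) heat-exchanger scaling — odor noted match; selectivity down match; outlet temperature high miss; viscosity out of range miss; pressure fluctuation match
(C) control-valve stiction — does not account for odor noted, selectivity down, viscosity out of range, pressure fluctuation
(D) feed contamination — odor noted match; selectivity down miss; outlet temperature high miss; viscosity out of range miss; pressure fluctuation miss
(E) off-spec feedstock — does not account for odor noted, viscosity out of range
(F) agitator failure — odor noted match; selectivity down match; outlet temperature high match; viscosity out of range miss; pressure fluctuation match
(A) is the only candidate with no mismatches.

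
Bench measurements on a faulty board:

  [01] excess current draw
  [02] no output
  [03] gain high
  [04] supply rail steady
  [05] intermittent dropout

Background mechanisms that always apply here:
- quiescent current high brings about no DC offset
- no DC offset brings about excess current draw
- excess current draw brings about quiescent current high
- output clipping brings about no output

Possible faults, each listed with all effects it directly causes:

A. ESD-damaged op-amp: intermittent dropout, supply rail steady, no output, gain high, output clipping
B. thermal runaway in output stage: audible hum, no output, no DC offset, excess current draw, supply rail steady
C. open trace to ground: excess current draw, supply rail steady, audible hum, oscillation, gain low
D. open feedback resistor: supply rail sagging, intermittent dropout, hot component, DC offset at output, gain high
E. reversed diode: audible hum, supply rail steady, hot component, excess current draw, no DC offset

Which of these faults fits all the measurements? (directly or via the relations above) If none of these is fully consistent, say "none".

For each candidate, compare predicted effects to what was observed:
(A) ESD-damaged op-amp — does not account for excess current draw
(B) thermal runaway in output stage — excess current draw match; no output match; gain high miss; supply rail steady match; intermittent dropout miss
(C) open trace to ground — excess current draw match; no output miss; gain high miss; supply rail steady match; intermittent dropout miss
(D) open feedback resistor — fails on excess current draw, no output, supply rail steady (predicts supply rail sagging, not supply rail steady)
(E) reversed diode — excess current draw match; no output miss; gain high miss; supply rail steady match; intermittent dropout miss
None of the listed candidates fits everything.

none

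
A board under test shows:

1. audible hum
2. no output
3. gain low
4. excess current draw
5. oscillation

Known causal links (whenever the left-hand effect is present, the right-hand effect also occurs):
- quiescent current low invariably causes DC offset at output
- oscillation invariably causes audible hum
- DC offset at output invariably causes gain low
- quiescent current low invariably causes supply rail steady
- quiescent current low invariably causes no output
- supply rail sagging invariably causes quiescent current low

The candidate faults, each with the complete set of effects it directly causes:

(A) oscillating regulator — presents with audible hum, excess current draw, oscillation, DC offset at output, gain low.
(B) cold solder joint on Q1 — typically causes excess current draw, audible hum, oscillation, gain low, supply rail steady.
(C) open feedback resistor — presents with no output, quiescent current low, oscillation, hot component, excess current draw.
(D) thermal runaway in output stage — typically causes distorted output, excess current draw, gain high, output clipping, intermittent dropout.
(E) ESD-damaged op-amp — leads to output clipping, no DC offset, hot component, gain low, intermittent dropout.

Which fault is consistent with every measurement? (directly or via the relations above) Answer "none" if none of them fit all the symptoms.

Testing each hypothesis:
(A) oscillating regulator — audible hum yes; no output NO; gain low yes; excess current draw yes; oscillation yes
(B) cold solder joint on Q1 — does not account for no output
(C) open feedback resistor — accounts for every observation (audible hum through oscillation → audible hum)
(D) thermal runaway in output stage — audible hum NO; no output NO; gain low NO; excess current draw yes; oscillation NO
(E) ESD-damaged op-amp — audible hum NO; no output NO; gain low yes; excess current draw NO; oscillation NO
(C) is the only candidate with no mismatches.

C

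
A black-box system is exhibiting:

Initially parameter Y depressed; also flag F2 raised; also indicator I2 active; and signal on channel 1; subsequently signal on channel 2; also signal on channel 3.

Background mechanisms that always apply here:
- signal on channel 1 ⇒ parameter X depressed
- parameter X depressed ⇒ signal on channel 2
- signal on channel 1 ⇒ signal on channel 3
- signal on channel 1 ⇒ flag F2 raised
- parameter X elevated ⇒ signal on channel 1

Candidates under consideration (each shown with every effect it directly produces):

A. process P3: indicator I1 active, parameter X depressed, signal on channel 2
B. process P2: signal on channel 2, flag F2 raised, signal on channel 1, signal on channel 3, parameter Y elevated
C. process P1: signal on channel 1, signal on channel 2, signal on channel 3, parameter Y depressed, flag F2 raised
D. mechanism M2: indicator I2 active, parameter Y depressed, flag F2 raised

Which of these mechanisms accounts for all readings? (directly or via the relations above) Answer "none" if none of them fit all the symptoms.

Checking each candidate against the observations:
(A) process P3 — parameter Y depressed miss; flag F2 raised miss; indicator I2 active miss; signal on channel 1 miss; signal on channel 2 match; signal on channel 3 miss
(B) process P2 — parameter Y depressed miss; flag F2 raised match; indicator I2 active miss; signal on channel 1 match; signal on channel 2 match; signal on channel 3 match
(C) process P1 — parameter Y depressed match; flag F2 raised match; indicator I2 active miss; signal on channel 1 match; signal on channel 2 match; signal on channel 3 match
(D) mechanism M2 — does not account for signal on channel 1, signal on channel 2, signal on channel 3
No candidate is consistent with all observations.

none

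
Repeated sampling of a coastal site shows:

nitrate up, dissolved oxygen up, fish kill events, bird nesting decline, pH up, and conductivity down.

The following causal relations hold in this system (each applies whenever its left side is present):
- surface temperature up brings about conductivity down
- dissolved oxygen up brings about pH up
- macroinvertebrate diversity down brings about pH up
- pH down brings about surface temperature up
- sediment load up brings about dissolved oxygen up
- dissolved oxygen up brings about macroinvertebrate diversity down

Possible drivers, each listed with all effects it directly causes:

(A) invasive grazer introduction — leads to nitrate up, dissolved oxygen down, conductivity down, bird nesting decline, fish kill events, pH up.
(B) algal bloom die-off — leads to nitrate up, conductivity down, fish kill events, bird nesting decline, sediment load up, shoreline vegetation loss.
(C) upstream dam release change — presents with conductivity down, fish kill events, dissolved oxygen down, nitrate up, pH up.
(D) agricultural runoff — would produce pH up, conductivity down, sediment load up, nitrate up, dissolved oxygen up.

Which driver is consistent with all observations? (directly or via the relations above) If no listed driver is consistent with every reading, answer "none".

B

Testing each hypothesis:
(A) invasive grazer introduction — nitrate up +; dissolved oxygen up -; fish kill events +; bird nesting decline +; pH up +; conductivity down +
(B) algal bloom die-off — nitrate up +; dissolved oxygen up + (through sediment load up → dissolved oxygen up); fish kill events +; bird nesting decline +; pH up + (through sediment load up → dissolved oxygen up → pH up); conductivity down +
(C) upstream dam release change — nitrate up +; dissolved oxygen up -; fish kill events +; bird nesting decline -; pH up +; conductivity down +
(D) agricultural runoff — does not account for fish kill events, bird nesting decline
Only (B) is consistent with every observation.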